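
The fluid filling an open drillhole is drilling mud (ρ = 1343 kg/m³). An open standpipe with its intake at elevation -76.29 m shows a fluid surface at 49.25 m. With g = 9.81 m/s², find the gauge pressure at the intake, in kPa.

Pressure head ψ = h − z = 49.25 − (-76.29) = 125.54 m.
P = ρgψ = 1343 × 9.81 × 125.54 = 1653968 Pa ≈ 1650 kPa.

P ≈ 1650 kPa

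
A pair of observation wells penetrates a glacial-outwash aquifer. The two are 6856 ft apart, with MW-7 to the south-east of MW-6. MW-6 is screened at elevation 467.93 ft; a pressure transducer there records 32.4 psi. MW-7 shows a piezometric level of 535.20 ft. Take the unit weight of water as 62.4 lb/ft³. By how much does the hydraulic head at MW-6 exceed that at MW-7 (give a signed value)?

Pressure head at MW-6: ψ = 144·P/γ = 144 × 32.4 / 62.4 = 74.77 ft.
Total head at MW-6: h = z + ψ = 467.93 + 74.77 = 542.70 ft.
Total head at MW-7: h = 535.20 ft (water level in the piezometer is the total head).
Head difference: h(MW-6) − h(MW-7) = 542.70 − 535.20 = 7.50 ft.

Δh ≈ 7.50 ft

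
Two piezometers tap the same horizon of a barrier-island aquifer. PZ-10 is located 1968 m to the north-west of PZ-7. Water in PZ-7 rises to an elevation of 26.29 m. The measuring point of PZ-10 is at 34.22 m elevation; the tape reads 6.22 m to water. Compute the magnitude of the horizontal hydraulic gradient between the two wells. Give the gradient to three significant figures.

Total head at PZ-7: h = 26.29 m (water level in the piezometer is the total head).
Total head at PZ-10: h = 34.22 − 6.22 = 28.00 m.
Head difference: h(PZ-7) − h(PZ-10) = 26.29 − 28.00 = -1.71 m.
Hydraulic gradient: i = |Δh| / L = 1.71 / 1968 = 0.000869.

i ≈ 0.000869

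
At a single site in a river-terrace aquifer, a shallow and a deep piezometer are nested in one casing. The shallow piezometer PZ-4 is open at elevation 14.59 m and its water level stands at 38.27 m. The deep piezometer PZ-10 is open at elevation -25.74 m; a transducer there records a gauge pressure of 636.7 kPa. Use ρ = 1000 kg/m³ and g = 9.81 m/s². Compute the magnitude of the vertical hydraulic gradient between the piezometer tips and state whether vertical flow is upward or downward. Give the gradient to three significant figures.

Total head at PZ-4: h = 38.27 m (water level in the standpipe).
Pressure head at PZ-10: ψ = P/(ρg) = 636.7×1000 / (1000 × 9.81) = 64.90 m.
Total head at PZ-10: h = z + ψ = -25.74 + 64.90 = 39.16 m.
Δh = h(PZ-4) − h(PZ-10) = 38.27 − 39.16 = -0.89 m.
Vertical separation Δz = 14.59 − (-25.74) = 40.33 m.
|i_v| = |Δh| / Δz = 0.89 / 40.33 = 0.0221.
Head is higher in the deep piezometer, so vertical flow is upward (discharge condition).

|i_v| ≈ 0.0221; vertical flow is upward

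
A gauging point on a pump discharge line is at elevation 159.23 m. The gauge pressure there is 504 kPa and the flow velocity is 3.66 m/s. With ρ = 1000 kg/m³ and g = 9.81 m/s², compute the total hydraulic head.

Pressure head ψ = P/(ρg) = 504×1000 / (1000 × 9.81) = 51.38 m.
Velocity head = v²/(2g) = 3.66² / (2 × 9.81) = 0.683 m.
h = z + ψ + v²/(2g) = 159.23 + 51.38 + 0.683 = 211.29 m.

h ≈ 211.29 m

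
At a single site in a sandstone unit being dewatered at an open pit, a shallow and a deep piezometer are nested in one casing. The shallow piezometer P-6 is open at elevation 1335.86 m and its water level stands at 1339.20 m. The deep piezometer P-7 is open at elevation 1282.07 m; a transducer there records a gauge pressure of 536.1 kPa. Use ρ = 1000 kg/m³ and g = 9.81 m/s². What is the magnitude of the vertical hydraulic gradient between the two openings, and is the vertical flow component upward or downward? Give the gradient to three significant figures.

Total head at P-6: h = 1339.20 m (water level in the standpipe).
Pressure head at P-7: ψ = P/(ρg) = 536.1×1000 / (1000 × 9.81) = 54.65 m.
Total head at P-7: h = z + ψ = 1282.07 + 54.65 = 1336.72 m.
Δh = h(P-6) − h(P-7) = 1339.20 − 1336.72 = 2.48 m.
Vertical separation Δz = 1335.86 − 1282.07 = 53.79 m.
|i_v| = |Δh| / Δz = 2.48 / 53.79 = 0.0461.
Head is higher in the shallow piezometer, so vertical flow is downward (recharge condition).

|i_v| ≈ 0.0461; vertical flow is downward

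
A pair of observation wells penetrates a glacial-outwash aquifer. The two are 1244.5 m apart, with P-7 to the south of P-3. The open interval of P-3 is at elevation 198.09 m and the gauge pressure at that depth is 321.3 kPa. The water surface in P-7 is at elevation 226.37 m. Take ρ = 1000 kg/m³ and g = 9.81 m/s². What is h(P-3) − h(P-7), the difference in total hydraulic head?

Pressure head at P-3: ψ = P/(ρg) = 321.3×1000 / (1000 × 9.81) = 32.75 m.
Total head at P-3: h = z + ψ = 198.09 + 32.75 = 230.84 m.
Total head at P-7: h = 226.37 m (water level in the piezometer is the total head).
Head difference: h(P-3) − h(P-7) = 230.84 − 226.37 = 4.47 m.

Δh ≈ 4.47 m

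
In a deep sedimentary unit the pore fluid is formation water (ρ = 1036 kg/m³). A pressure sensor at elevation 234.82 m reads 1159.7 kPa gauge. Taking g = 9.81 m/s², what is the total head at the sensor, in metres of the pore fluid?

h ≈ 348.93 m

ψ = P/(ρg) = 1159.7×1000 / (1036 × 9.81) = 114.11 m.
h = z + ψ = 234.82 + 114.11 = 348.93 m.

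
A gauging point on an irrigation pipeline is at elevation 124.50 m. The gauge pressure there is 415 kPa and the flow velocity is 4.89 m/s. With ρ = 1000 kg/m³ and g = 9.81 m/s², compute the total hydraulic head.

h ≈ 168.02 m

Pressure head ψ = P/(ρg) = 415×1000 / (1000 × 9.81) = 42.30 m.
Velocity head = v²/(2g) = 4.89² / (2 × 9.81) = 1.219 m.
h = z + ψ + v²/(2g) = 124.50 + 42.30 + 1.219 = 168.02 m.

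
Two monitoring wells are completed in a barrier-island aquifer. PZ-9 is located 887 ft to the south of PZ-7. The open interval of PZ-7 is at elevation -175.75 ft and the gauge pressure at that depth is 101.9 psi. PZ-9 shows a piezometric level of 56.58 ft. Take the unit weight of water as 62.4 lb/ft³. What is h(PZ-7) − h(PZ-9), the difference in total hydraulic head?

Pressure head at PZ-7: ψ = 144·P/γ = 144 × 101.9 / 62.4 = 235.15 ft.
Total head at PZ-7: h = z + ψ = -175.75 + 235.15 = 59.40 ft.
Total head at PZ-9: h = 56.58 ft (water level in the piezometer is the total head).
Head difference: h(PZ-7) − h(PZ-9) = 59.40 − 56.58 = 2.82 ft.

Δh ≈ 2.82 ft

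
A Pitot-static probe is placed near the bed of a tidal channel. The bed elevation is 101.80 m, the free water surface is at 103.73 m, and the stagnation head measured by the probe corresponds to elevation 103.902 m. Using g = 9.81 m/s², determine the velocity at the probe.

Near the bed, under hydrostatic conditions, the piezometric head (z + ψ) equals the free-surface elevation, 103.73 m.
Velocity head = total − piezometric = 103.902 − 103.73 = 0.172 m.
v = √(2g·h_v) = √(2 × 9.81 × 0.172) = 1.84 m/s.

v ≈ 1.84 m/s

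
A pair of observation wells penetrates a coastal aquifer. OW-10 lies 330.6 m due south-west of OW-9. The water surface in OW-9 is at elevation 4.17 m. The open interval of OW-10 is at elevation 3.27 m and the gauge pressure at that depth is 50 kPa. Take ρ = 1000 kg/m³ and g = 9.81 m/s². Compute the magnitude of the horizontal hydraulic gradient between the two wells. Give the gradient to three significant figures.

i ≈ 0.0127

Total head at OW-9: h = 4.17 m (water level in the piezometer is the total head).
Pressure head at OW-10: ψ = P/(ρg) = 50×1000 / (1000 × 9.81) = 5.10 m.
Total head at OW-10: h = z + ψ = 3.27 + 5.10 = 8.37 m.
Head difference: h(OW-9) − h(OW-10) = 4.17 − 8.37 = -4.20 m.
Hydraulic gradient: i = |Δh| / L = 4.20 / 330.6 = 0.0127.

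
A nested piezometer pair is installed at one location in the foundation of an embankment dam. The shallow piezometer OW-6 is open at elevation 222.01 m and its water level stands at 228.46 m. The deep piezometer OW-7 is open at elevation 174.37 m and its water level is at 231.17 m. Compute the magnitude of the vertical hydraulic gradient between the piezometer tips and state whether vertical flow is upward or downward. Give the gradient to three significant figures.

Total head at OW-6: h = 228.46 m (water level in the standpipe).
Total head at OW-7: h = 231.17 m.
Δh = h(OW-6) − h(OW-7) = 228.46 − 231.17 = -2.71 m.
Vertical separation Δz = 222.01 − 174.37 = 47.64 m.
|i_v| = |Δh| / Δz = 2.71 / 47.64 = 0.0569.
Head is higher in the deep piezometer, so vertical flow is upward (discharge condition).

|i_v| ≈ 0.0569; vertical flow is upward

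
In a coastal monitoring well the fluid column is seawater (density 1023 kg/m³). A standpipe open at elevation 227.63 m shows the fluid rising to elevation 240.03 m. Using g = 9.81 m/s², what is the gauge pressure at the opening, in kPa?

P ≈ 124 kPa

Pressure head ψ = h − z = 240.03 − 227.63 = 12.40 m.
P = ρgψ = 1023 × 9.81 × 12.40 = 124442 Pa ≈ 124 kPa.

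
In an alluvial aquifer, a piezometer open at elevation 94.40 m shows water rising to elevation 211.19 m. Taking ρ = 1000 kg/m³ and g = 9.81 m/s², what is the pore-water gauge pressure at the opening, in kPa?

P ≈ 1150 kPa

Pressure head ψ = h − z = 211.19 − 94.40 = 116.79 m.
P = ρgψ = 1000 × 9.81 × 116.79 = 1145710 Pa ≈ 1150 kPa.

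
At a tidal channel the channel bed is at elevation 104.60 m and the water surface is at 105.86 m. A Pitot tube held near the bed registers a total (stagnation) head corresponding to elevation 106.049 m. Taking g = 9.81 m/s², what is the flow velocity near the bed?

v ≈ 1.93 m/s

Near the bed, under hydrostatic conditions, the piezometric head (z + ψ) equals the free-surface elevation, 105.86 m.
Velocity head = total − piezometric = 106.049 − 105.86 = 0.189 m.
v = √(2g·h_v) = √(2 × 9.81 × 0.189) = 1.93 m/s.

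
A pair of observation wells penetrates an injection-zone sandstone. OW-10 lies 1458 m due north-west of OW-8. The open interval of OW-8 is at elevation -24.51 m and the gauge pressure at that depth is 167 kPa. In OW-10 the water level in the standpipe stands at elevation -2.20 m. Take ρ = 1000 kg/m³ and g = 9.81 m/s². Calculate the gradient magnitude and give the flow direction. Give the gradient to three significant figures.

Pressure head at OW-8: ψ = P/(ρg) = 167×1000 / (1000 × 9.81) = 17.02 m.
Total head at OW-8: h = z + ψ = -24.51 + 17.02 = -7.49 m.
Total head at OW-10: h = -2.20 m (water level in the piezometer is the total head).
Head difference: h(OW-8) − h(OW-10) = -7.49 − (-2.20) = -5.29 m.
Hydraulic gradient: i = |Δh| / L = 5.29 / 1458 = 0.00363.
Flow is from higher to lower head: from OW-10 toward OW-8, i.e. toward the south-east.

i ≈ 0.00363; groundwater flows toward the south-east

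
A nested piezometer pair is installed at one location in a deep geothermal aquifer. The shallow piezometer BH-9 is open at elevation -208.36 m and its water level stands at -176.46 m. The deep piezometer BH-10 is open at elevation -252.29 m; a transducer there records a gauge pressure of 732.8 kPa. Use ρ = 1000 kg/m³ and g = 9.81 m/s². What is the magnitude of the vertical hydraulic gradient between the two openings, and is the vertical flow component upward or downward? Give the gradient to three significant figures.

Total head at BH-9: h = -176.46 m (water level in the standpipe).
Pressure head at BH-10: ψ = P/(ρg) = 732.8×1000 / (1000 × 9.81) = 74.70 m.
Total head at BH-10: h = z + ψ = -252.29 + 74.70 = -177.59 m.
Δh = h(BH-9) − h(BH-10) = -176.46 − (-177.59) = 1.13 m.
Vertical separation Δz = -208.36 − (-252.29) = 43.93 m.
|i_v| = |Δh| / Δz = 1.13 / 43.93 = 0.0257.
Head is higher in the shallow piezometer, so vertical flow is downward (recharge condition).

|i_v| ≈ 0.0257; vertical flow is downward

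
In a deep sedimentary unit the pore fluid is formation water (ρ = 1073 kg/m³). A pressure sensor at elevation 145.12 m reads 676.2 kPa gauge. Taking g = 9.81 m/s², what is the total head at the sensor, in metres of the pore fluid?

h ≈ 209.36 m

ψ = P/(ρg) = 676.2×1000 / (1073 × 9.81) = 64.24 m.
h = z + ψ = 145.12 + 64.24 = 209.36 m.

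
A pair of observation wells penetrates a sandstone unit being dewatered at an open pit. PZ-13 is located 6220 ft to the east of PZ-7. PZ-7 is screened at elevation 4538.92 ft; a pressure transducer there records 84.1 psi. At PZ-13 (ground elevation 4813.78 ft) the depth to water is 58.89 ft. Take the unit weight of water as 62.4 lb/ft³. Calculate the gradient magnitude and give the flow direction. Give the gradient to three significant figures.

Pressure head at PZ-7: ψ = 144·P/γ = 144 × 84.1 / 62.4 = 194.08 ft.
Total head at PZ-7: h = z + ψ = 4538.92 + 194.08 = 4733.00 ft.
Total head at PZ-13: h = 4813.78 − 58.89 = 4754.89 ft.
Head difference: h(PZ-7) − h(PZ-13) = 4733.00 − 4754.89 = -21.89 ft.
Hydraulic gradient: i = |Δh| / L = 21.89 / 6220 = 0.00352.
Flow is from higher to lower head: from PZ-13 toward PZ-7, i.e. toward the west.

i ≈ 0.00352; groundwater flows toward the west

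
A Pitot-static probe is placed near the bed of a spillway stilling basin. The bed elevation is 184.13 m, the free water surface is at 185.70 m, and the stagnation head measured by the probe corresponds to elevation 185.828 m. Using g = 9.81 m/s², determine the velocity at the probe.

Near the bed, under hydrostatic conditions, the piezometric head (z + ψ) equals the free-surface elevation, 185.70 m.
Velocity head = total − piezometric = 185.828 − 185.70 = 0.128 m.
v = √(2g·h_v) = √(2 × 9.81 × 0.128) = 1.58 m/s.

v ≈ 1.58 m/s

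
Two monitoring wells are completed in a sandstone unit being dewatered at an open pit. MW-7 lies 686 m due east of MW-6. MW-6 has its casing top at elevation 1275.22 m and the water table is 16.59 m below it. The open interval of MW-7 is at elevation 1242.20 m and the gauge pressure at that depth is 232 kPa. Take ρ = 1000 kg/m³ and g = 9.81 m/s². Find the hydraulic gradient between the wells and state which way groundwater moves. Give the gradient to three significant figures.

i ≈ 0.0105; groundwater flows toward the west

Total head at MW-6: h = 1275.22 − 16.59 = 1258.63 m.
Pressure head at MW-7: ψ = P/(ρg) = 232×1000 / (1000 × 9.81) = 23.65 m.
Total head at MW-7: h = z + ψ = 1242.20 + 23.65 = 1265.85 m.
Head difference: h(MW-6) − h(MW-7) = 1258.63 − 1265.85 = -7.22 m.
Hydraulic gradient: i = |Δh| / L = 7.22 / 686 = 0.0105.
Flow is from higher to lower head: from MW-7 toward MW-6, i.e. toward the west.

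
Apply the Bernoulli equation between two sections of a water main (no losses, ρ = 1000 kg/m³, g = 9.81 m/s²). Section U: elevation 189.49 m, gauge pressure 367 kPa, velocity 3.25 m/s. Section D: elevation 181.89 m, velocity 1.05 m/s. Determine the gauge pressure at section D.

Pressure head at U: ψ₁ = P₁/(ρg) = 367×1000 / (1000 × 9.81) = 37.41 m.
Velocity heads: v₁²/2g = 3.25²/19.62 = 0.538 m; v₂²/2g = 1.05²/19.62 = 0.056 m.
Total head H = z₁ + ψ₁ + v₁²/2g = 189.49 + 37.41 + 0.538 = 227.44 m.
ψ₂ = H − z₂ − v₂²/2g = 227.44 − 181.89 − 0.056 = 45.49 m.
P₂ = ρgψ₂ = 1000 × 9.81 × 45.49 ≈ 446 kPa.

P₂ ≈ 446 kPa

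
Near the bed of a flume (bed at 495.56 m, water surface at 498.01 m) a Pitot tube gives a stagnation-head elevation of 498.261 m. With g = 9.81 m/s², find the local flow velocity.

v ≈ 2.22 m/s

Near the bed, under hydrostatic conditions, the piezometric head (z + ψ) equals the free-surface elevation, 498.01 m.
Velocity head = total − piezometric = 498.261 − 498.01 = 0.251 m.
v = √(2g·h_v) = √(2 × 9.81 × 0.251) = 2.22 m/s.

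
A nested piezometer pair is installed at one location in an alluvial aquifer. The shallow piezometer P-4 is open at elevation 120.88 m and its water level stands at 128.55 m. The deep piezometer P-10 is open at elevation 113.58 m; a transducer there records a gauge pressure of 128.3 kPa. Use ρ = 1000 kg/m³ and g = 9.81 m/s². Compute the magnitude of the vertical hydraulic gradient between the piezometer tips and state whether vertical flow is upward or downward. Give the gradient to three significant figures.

|i_v| ≈ 0.259; vertical flow is downward

Total head at P-4: h = 128.55 m (water level in the standpipe).
Pressure head at P-10: ψ = P/(ρg) = 128.3×1000 / (1000 × 9.81) = 13.08 m.
Total head at P-10: h = z + ψ = 113.58 + 13.08 = 126.66 m.
Δh = h(P-4) − h(P-10) = 128.55 − 126.66 = 1.89 m.
Vertical separation Δz = 120.88 − 113.58 = 7.30 m.
|i_v| = |Δh| / Δz = 1.89 / 7.30 = 0.259.
Head is higher in the shallow piezometer, so vertical flow is downward (recharge condition).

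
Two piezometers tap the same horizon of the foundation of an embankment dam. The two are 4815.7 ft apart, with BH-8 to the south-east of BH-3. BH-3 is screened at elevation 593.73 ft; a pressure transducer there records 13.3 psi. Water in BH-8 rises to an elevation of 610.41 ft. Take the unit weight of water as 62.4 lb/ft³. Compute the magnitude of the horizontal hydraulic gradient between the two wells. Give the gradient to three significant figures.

Pressure head at BH-3: ψ = 144·P/γ = 144 × 13.3 / 62.4 = 30.69 ft.
Total head at BH-3: h = z + ψ = 593.73 + 30.69 = 624.42 ft.
Total head at BH-8: h = 610.41 ft (water level in the piezometer is the total head).
Head difference: h(BH-3) − h(BH-8) = 624.42 − 610.41 = 14.01 ft.
Hydraulic gradient: i = |Δh| / L = 14.01 / 4815.7 = 0.00291.

i ≈ 0.00291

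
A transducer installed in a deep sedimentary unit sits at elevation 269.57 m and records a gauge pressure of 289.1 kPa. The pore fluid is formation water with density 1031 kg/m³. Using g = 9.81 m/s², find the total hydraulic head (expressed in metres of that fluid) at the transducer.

ψ = P/(ρg) = 289.1×1000 / (1031 × 9.81) = 28.58 m.
h = z + ψ = 269.57 + 28.58 = 298.15 m.

h ≈ 298.15 m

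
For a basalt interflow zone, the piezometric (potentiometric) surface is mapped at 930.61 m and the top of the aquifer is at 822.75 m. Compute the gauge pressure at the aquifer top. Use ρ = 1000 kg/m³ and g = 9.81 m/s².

P ≈ 1060 kPa

Pressure head at the aquifer top: ψ = h − z = 930.61 − 822.75 = 107.86 m.
P = ρgψ = 1000 × 9.81 × 107.86 = 1058107 Pa ≈ 1060 kPa.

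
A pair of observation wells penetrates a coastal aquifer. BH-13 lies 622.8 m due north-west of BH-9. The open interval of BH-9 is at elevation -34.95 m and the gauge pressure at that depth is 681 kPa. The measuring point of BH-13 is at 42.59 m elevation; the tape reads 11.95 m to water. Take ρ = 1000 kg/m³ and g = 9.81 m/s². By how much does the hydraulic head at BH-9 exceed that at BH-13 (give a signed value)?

Δh ≈ 3.83 m

Pressure head at BH-9: ψ = P/(ρg) = 681×1000 / (1000 × 9.81) = 69.42 m.
Total head at BH-9: h = z + ψ = -34.95 + 69.42 = 34.47 m.
Total head at BH-13: h = 42.59 − 11.95 = 30.64 m.
Head difference: h(BH-9) − h(BH-13) = 34.47 − 30.64 = 3.83 m.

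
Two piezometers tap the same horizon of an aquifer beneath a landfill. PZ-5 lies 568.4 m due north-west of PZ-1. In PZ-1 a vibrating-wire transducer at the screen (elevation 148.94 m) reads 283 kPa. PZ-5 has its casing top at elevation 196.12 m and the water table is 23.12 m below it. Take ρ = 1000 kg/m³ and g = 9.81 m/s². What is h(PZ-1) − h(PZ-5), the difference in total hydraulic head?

Pressure head at PZ-1: ψ = P/(ρg) = 283×1000 / (1000 × 9.81) = 28.85 m.
Total head at PZ-1: h = z + ψ = 148.94 + 28.85 = 177.79 m.
Total head at PZ-5: h = 196.12 − 23.12 = 173.00 m.
Head difference: h(PZ-1) − h(PZ-5) = 177.79 − 173.00 = 4.79 m.

Δh ≈ 4.79 m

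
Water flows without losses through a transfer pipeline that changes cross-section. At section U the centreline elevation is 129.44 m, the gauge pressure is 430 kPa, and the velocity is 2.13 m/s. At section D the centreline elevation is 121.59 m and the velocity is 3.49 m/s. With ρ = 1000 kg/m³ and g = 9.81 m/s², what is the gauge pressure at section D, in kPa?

Pressure head at U: ψ₁ = P₁/(ρg) = 430×1000 / (1000 × 9.81) = 43.83 m.
Velocity heads: v₁²/2g = 2.13²/19.62 = 0.231 m; v₂²/2g = 3.49²/19.62 = 0.621 m.
Total head H = z₁ + ψ₁ + v₁²/2g = 129.44 + 43.83 + 0.231 = 173.50 m.
ψ₂ = H − z₂ − v₂²/2g = 173.50 − 121.59 − 0.621 = 51.29 m.
P₂ = ρgψ₂ = 1000 × 9.81 × 51.29 ≈ 503 kPa.

P₂ ≈ 503 kPa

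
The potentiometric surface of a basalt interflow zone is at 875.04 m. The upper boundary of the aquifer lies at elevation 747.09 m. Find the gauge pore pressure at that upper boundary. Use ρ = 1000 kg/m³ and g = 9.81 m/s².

Pressure head at the aquifer top: ψ = h − z = 875.04 − 747.09 = 127.95 m.
P = ρgψ = 1000 × 9.81 × 127.95 = 1255189 Pa ≈ 1260 kPa.

P ≈ 1260 kPa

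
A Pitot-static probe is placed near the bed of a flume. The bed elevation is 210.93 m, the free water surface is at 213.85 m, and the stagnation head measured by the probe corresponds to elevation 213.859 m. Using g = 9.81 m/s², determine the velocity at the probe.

Near the bed, under hydrostatic conditions, the piezometric head (z + ψ) equals the free-surface elevation, 213.85 m.
Velocity head = total − piezometric = 213.859 − 213.85 = 0.009 m.
v = √(2g·h_v) = √(2 × 9.81 × 0.009) = 0.420 m/s.

v ≈ 0.420 m/s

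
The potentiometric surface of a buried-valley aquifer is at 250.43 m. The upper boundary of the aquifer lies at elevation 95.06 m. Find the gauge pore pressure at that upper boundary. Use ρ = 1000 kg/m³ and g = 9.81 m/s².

P ≈ 1520 kPa

Pressure head at the aquifer top: ψ = h − z = 250.43 − 95.06 = 155.37 m.
P = ρgψ = 1000 × 9.81 × 155.37 = 1524180 Pa ≈ 1520 kPa.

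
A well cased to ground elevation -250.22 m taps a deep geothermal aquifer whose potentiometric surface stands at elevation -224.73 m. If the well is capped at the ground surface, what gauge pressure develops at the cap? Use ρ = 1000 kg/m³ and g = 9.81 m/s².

Head above the cap: Δh = -224.73 − (-250.22) = 25.49 m.
P = ρgΔh = 1000 × 9.81 × 25.49 = 250057 Pa ≈ 250 kPa.

P ≈ 250 kPa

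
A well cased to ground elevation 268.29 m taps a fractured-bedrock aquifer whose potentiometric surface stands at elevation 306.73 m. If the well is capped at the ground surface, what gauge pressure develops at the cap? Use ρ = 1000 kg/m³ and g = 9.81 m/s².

Head above the cap: Δh = 306.73 − 268.29 = 38.44 m.
P = ρgΔh = 1000 × 9.81 × 38.44 = 377096 Pa ≈ 377 kPa.

P ≈ 377 kPa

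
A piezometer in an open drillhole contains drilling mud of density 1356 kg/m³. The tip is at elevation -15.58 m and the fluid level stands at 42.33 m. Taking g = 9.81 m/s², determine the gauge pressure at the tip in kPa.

P ≈ 770 kPa

Pressure head ψ = h − z = 42.33 − (-15.58) = 57.91 m.
P = ρgψ = 1356 × 9.81 × 57.91 = 770340 Pa ≈ 770 kPa.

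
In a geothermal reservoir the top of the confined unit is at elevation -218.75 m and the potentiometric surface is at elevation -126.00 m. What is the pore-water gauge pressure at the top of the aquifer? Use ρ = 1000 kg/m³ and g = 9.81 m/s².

P ≈ 910 kPa

Pressure head at the aquifer top: ψ = h − z = -126.00 − (-218.75) = 92.75 m.
P = ρgψ = 1000 × 9.81 × 92.75 = 909878 Pa ≈ 910 kPa.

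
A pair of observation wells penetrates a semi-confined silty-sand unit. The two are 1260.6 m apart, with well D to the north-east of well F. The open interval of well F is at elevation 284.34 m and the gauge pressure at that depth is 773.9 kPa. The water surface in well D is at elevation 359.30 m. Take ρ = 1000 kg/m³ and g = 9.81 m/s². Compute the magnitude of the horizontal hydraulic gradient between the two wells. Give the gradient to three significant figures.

Pressure head at well F: ψ = P/(ρg) = 773.9×1000 / (1000 × 9.81) = 78.89 m.
Total head at well F: h = z + ψ = 284.34 + 78.89 = 363.23 m.
Total head at well D: h = 359.30 m (water level in the piezometer is the total head).
Head difference: h(well F) − h(well D) = 363.23 − 359.30 = 3.93 m.
Hydraulic gradient: i = |Δh| / L = 3.93 / 1260.6 = 0.00312.

i ≈ 0.00312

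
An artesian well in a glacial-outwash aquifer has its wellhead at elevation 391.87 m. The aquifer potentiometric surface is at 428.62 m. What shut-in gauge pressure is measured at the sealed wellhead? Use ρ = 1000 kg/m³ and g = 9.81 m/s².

Head above the cap: Δh = 428.62 − 391.87 = 36.75 m.
P = ρgΔh = 1000 × 9.81 × 36.75 = 360518 Pa ≈ 361 kPa.

P ≈ 361 kPa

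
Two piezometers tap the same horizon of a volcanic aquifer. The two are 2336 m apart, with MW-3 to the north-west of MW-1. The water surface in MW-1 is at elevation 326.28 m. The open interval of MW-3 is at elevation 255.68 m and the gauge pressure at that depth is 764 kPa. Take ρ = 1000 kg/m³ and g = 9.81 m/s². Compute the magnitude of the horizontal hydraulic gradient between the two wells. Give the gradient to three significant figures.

i ≈ 0.00312

Total head at MW-1: h = 326.28 m (water level in the piezometer is the total head).
Pressure head at MW-3: ψ = P/(ρg) = 764×1000 / (1000 × 9.81) = 77.88 m.
Total head at MW-3: h = z + ψ = 255.68 + 77.88 = 333.56 m.
Head difference: h(MW-1) − h(MW-3) = 326.28 − 333.56 = -7.28 m.
Hydraulic gradient: i = |Δh| / L = 7.28 / 2336 = 0.00312.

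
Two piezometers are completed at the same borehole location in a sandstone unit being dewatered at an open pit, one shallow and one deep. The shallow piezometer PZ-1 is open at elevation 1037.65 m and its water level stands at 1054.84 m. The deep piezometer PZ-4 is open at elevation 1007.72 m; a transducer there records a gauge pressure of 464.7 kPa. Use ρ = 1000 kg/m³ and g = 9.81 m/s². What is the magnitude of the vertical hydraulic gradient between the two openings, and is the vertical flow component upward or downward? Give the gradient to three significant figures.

|i_v| ≈ 0.00835; vertical flow is upward

Total head at PZ-1: h = 1054.84 m (water level in the standpipe).
Pressure head at PZ-4: ψ = P/(ρg) = 464.7×1000 / (1000 × 9.81) = 47.37 m.
Total head at PZ-4: h = z + ψ = 1007.72 + 47.37 = 1055.09 m.
Δh = h(PZ-1) − h(PZ-4) = 1054.84 − 1055.09 = -0.25 m.
Vertical separation Δz = 1037.65 − 1007.72 = 29.93 m.
|i_v| = |Δh| / Δz = 0.25 / 29.93 = 0.00835.
Head is higher in the deep piezometer, so vertical flow is upward (discharge condition).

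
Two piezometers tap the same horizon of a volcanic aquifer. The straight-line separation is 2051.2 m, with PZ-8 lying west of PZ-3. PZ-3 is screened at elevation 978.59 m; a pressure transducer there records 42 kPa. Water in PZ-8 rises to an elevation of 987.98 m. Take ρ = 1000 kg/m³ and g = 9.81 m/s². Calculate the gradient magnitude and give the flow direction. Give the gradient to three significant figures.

i ≈ 0.00249; groundwater flows toward the east

Pressure head at PZ-3: ψ = P/(ρg) = 42×1000 / (1000 × 9.81) = 4.28 m.
Total head at PZ-3: h = z + ψ = 978.59 + 4.28 = 982.87 m.
Total head at PZ-8: h = 987.98 m (water level in the piezometer is the total head).
Head difference: h(PZ-3) − h(PZ-8) = 982.87 − 987.98 = -5.11 m.
Hydraulic gradient: i = |Δh| / L = 5.11 / 2051.2 = 0.00249.
Flow is from higher to lower head: from PZ-8 toward PZ-3, i.e. toward the east.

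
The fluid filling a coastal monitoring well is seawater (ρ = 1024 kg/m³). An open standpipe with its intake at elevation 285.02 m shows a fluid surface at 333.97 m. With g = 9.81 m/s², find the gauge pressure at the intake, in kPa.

Pressure head ψ = h − z = 333.97 − 285.02 = 48.95 m.
P = ρgψ = 1024 × 9.81 × 48.95 = 491724 Pa ≈ 492 kPa.

P ≈ 492 kPa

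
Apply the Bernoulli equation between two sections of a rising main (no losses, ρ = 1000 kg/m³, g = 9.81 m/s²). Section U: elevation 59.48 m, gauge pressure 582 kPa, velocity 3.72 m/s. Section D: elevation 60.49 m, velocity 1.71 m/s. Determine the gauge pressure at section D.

Pressure head at U: ψ₁ = P₁/(ρg) = 582×1000 / (1000 × 9.81) = 59.33 m.
Velocity heads: v₁²/2g = 3.72²/19.62 = 0.705 m; v₂²/2g = 1.71²/19.62 = 0.149 m.
Total head H = z₁ + ψ₁ + v₁²/2g = 59.48 + 59.33 + 0.705 = 119.52 m.
ψ₂ = H − z₂ − v₂²/2g = 119.52 − 60.49 − 0.149 = 58.88 m.
P₂ = ρgψ₂ = 1000 × 9.81 × 58.88 ≈ 578 kPa.

P₂ ≈ 578 kPa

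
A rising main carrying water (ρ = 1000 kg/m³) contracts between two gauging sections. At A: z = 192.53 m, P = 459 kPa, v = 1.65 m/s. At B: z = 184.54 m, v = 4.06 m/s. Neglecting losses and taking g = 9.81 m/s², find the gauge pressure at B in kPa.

P₂ ≈ 531 kPa

Pressure head at A: ψ₁ = P₁/(ρg) = 459×1000 / (1000 × 9.81) = 46.79 m.
Velocity heads: v₁²/2g = 1.65²/19.62 = 0.139 m; v₂²/2g = 4.06²/19.62 = 0.840 m.
Total head H = z₁ + ψ₁ + v₁²/2g = 192.53 + 46.79 + 0.139 = 239.46 m.
ψ₂ = H − z₂ − v₂²/2g = 239.46 − 184.54 − 0.840 = 54.08 m.
P₂ = ρgψ₂ = 1000 × 9.81 × 54.08 ≈ 531 kPa.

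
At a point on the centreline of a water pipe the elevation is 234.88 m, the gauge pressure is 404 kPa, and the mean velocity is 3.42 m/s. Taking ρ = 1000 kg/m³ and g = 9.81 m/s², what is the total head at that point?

h ≈ 276.66 m

Pressure head ψ = P/(ρg) = 404×1000 / (1000 × 9.81) = 41.18 m.
Velocity head = v²/(2g) = 3.42² / (2 × 9.81) = 0.596 m.
h = z + ψ + v²/(2g) = 234.88 + 41.18 + 0.596 = 276.66 m.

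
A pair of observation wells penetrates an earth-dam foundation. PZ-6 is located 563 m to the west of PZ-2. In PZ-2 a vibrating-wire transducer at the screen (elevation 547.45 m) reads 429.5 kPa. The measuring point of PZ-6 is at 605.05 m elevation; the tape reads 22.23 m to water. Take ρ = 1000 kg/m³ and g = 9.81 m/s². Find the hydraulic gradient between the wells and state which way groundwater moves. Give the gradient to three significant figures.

i ≈ 0.0149; groundwater flows toward the west

Pressure head at PZ-2: ψ = P/(ρg) = 429.5×1000 / (1000 × 9.81) = 43.78 m.
Total head at PZ-2: h = z + ψ = 547.45 + 43.78 = 591.23 m.
Total head at PZ-6: h = 605.05 − 22.23 = 582.82 m.
Head difference: h(PZ-2) − h(PZ-6) = 591.23 − 582.82 = 8.41 m.
Hydraulic gradient: i = |Δh| / L = 8.41 / 563 = 0.0149.
Flow is from higher to lower head: from PZ-2 toward PZ-6, i.e. toward the west.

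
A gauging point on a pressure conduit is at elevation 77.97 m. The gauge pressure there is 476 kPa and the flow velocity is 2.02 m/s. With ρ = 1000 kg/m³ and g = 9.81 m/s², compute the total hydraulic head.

Pressure head ψ = P/(ρg) = 476×1000 / (1000 × 9.81) = 48.52 m.
Velocity head = v²/(2g) = 2.02² / (2 × 9.81) = 0.208 m.
h = z + ψ + v²/(2g) = 77.97 + 48.52 + 0.208 = 126.70 m.

h ≈ 126.70 m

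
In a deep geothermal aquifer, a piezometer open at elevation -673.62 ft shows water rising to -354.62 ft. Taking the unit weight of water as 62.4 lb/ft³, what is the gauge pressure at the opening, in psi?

P ≈ 138 psi

Pressure head ψ = h − z = -354.62 − (-673.62) = 319.00 ft.
P = γ·ψ / 144 = 62.4 × 319.00 / 144 = 138 psi.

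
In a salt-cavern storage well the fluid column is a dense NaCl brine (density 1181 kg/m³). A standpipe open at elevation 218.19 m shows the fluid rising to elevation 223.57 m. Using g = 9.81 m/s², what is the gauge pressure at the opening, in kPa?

Pressure head ψ = h − z = 223.57 − 218.19 = 5.38 m.
P = ρgψ = 1181 × 9.81 × 5.38 = 62331 Pa ≈ 62.3 kPa.

P ≈ 62.3 kPa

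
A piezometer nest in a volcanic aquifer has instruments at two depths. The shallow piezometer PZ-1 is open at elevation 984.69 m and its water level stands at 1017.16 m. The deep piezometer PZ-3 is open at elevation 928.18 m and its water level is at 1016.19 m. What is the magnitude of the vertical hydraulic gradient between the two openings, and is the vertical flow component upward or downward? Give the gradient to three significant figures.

Total head at PZ-1: h = 1017.16 m (water level in the standpipe).
Total head at PZ-3: h = 1016.19 m.
Δh = h(PZ-1) − h(PZ-3) = 1017.16 − 1016.19 = 0.97 m.
Vertical separation Δz = 984.69 − 928.18 = 56.51 m.
|i_v| = |Δh| / Δz = 0.97 / 56.51 = 0.0172.
Head is higher in the shallow piezometer, so vertical flow is downward (recharge condition).

|i_v| ≈ 0.0172; vertical flow is downward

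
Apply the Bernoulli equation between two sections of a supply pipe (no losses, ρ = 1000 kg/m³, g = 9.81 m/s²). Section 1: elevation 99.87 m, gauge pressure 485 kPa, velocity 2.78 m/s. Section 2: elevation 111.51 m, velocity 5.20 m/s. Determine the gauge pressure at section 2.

Pressure head at 1: ψ₁ = P₁/(ρg) = 485×1000 / (1000 × 9.81) = 49.44 m.
Velocity heads: v₁²/2g = 2.78²/19.62 = 0.394 m; v₂²/2g = 5.20²/19.62 = 1.378 m.
Total head H = z₁ + ψ₁ + v₁²/2g = 99.87 + 49.44 + 0.394 = 149.70 m.
ψ₂ = H − z₂ − v₂²/2g = 149.70 − 111.51 − 1.378 = 36.81 m.
P₂ = ρgψ₂ = 1000 × 9.81 × 36.81 ≈ 361 kPa.

P₂ ≈ 361 kPa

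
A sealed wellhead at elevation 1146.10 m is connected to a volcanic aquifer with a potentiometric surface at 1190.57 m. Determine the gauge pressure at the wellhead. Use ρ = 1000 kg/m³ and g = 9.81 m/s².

Head above the cap: Δh = 1190.57 − 1146.10 = 44.47 m.
P = ρgΔh = 1000 × 9.81 × 44.47 = 436251 Pa ≈ 436 kPa.

P ≈ 436 kPa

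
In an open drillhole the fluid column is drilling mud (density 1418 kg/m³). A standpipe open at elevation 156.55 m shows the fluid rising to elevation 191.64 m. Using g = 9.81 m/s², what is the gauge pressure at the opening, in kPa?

Pressure head ψ = h − z = 191.64 − 156.55 = 35.09 m.
P = ρgψ = 1418 × 9.81 × 35.09 = 488122 Pa ≈ 488 kPa.

P ≈ 488 kPa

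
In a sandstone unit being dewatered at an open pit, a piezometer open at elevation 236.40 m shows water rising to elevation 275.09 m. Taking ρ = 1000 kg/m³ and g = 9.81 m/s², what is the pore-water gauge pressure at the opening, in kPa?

Pressure head ψ = h − z = 275.09 − 236.40 = 38.69 m.
P = ρgψ = 1000 × 9.81 × 38.69 = 379549 Pa ≈ 380 kPa.

P ≈ 380 kPa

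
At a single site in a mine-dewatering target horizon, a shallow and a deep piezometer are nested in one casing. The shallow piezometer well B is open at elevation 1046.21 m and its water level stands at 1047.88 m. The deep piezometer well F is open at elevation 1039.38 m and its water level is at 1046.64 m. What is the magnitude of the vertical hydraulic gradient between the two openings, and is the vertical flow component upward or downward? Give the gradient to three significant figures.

Total head at well B: h = 1047.88 m (water level in the standpipe).
Total head at well F: h = 1046.64 m.
Δh = h(well B) − h(well F) = 1047.88 − 1046.64 = 1.24 m.
Vertical separation Δz = 1046.21 − 1039.38 = 6.83 m.
|i_v| = |Δh| / Δz = 1.24 / 6.83 = 0.182.
Head is higher in the shallow piezometer, so vertical flow is downward (recharge condition).

|i_v| ≈ 0.182; vertical flow is downward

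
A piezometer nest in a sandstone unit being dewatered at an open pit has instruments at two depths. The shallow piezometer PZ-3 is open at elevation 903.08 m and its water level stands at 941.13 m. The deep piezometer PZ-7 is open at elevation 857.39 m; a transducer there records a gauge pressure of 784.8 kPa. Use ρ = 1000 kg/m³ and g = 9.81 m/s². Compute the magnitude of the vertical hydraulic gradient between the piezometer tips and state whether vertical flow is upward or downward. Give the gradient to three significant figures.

|i_v| ≈ 0.0819; vertical flow is downward

Total head at PZ-3: h = 941.13 m (water level in the standpipe).
Pressure head at PZ-7: ψ = P/(ρg) = 784.8×1000 / (1000 × 9.81) = 80.00 m.
Total head at PZ-7: h = z + ψ = 857.39 + 80.00 = 937.39 m.
Δh = h(PZ-3) − h(PZ-7) = 941.13 − 937.39 = 3.74 m.
Vertical separation Δz = 903.08 − 857.39 = 45.69 m.
|i_v| = |Δh| / Δz = 3.74 / 45.69 = 0.0819.
Head is higher in the shallow piezometer, so vertical flow is downward (recharge condition).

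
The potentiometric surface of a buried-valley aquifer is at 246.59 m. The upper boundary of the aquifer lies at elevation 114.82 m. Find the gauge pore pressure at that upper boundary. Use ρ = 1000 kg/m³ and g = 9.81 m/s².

Pressure head at the aquifer top: ψ = h − z = 246.59 − 114.82 = 131.77 m.
P = ρgψ = 1000 × 9.81 × 131.77 = 1292664 Pa ≈ 1290 kPa.

P ≈ 1290 kPa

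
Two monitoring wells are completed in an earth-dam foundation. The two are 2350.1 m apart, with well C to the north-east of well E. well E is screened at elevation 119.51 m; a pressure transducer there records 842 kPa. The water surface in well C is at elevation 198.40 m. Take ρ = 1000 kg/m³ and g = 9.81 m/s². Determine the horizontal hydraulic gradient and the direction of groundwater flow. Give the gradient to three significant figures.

i ≈ 0.00295; groundwater flows toward the north-east

Pressure head at well E: ψ = P/(ρg) = 842×1000 / (1000 × 9.81) = 85.83 m.
Total head at well E: h = z + ψ = 119.51 + 85.83 = 205.34 m.
Total head at well C: h = 198.40 m (water level in the piezometer is the total head).
Head difference: h(well E) − h(well C) = 205.34 − 198.40 = 6.94 m.
Hydraulic gradient: i = |Δh| / L = 6.94 / 2350.1 = 0.00295.
Flow is from higher to lower head: from well E toward well C, i.e. toward the north-east.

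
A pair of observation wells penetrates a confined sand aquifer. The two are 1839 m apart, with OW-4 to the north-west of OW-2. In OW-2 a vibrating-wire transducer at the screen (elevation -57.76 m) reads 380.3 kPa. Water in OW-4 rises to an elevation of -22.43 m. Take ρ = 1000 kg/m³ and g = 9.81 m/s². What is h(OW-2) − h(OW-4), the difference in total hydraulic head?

Δh ≈ 3.44 m

Pressure head at OW-2: ψ = P/(ρg) = 380.3×1000 / (1000 × 9.81) = 38.77 m.
Total head at OW-2: h = z + ψ = -57.76 + 38.77 = -18.99 m.
Total head at OW-4: h = -22.43 m (water level in the piezometer is the total head).
Head difference: h(OW-2) − h(OW-4) = -18.99 − (-22.43) = 3.44 m.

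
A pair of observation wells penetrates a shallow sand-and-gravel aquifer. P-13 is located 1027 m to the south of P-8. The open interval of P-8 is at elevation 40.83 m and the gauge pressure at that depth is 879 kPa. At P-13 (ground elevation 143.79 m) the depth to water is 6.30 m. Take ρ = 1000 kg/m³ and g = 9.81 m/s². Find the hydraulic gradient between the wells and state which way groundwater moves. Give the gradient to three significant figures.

Pressure head at P-8: ψ = P/(ρg) = 879×1000 / (1000 × 9.81) = 89.60 m.
Total head at P-8: h = z + ψ = 40.83 + 89.60 = 130.43 m.
Total head at P-13: h = 143.79 − 6.30 = 137.49 m.
Head difference: h(P-8) − h(P-13) = 130.43 − 137.49 = -7.06 m.
Hydraulic gradient: i = |Δh| / L = 7.06 / 1027 = 0.00687.
Flow is from higher to lower head: from P-13 toward P-8, i.e. toward the north.

i ≈ 0.00687; groundwater flows toward the north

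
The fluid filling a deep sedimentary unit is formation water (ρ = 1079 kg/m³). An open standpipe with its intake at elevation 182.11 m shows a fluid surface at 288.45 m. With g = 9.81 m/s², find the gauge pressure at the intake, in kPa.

P ≈ 1130 kPa

Pressure head ψ = h − z = 288.45 − 182.11 = 106.34 m.
P = ρgψ = 1079 × 9.81 × 106.34 = 1125608 Pa ≈ 1130 kPa.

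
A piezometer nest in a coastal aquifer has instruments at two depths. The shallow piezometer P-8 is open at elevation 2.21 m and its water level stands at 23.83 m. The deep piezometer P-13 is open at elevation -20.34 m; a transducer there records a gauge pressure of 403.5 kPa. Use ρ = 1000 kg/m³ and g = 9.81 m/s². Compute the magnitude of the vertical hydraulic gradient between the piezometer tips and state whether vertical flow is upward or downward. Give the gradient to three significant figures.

|i_v| ≈ 0.135; vertical flow is downward

Total head at P-8: h = 23.83 m (water level in the standpipe).
Pressure head at P-13: ψ = P/(ρg) = 403.5×1000 / (1000 × 9.81) = 41.13 m.
Total head at P-13: h = z + ψ = -20.34 + 41.13 = 20.79 m.
Δh = h(P-8) − h(P-13) = 23.83 − 20.79 = 3.04 m.
Vertical separation Δz = 2.21 − (-20.34) = 22.55 m.
|i_v| = |Δh| / Δz = 3.04 / 22.55 = 0.135.
Head is higher in the shallow piezometer, so vertical flow is downward (recharge condition).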